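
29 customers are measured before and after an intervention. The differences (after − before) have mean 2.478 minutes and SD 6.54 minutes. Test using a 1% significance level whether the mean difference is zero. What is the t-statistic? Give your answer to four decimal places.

H0: μ_d = 0; H1: μ_d ≠ 0 (paired t-test on the differences, two-sided).
t = d̄/(s_d/√n) = 2.478/(6.54/√29) = 2.0404
df = n − 1 = 28
Two-sided p-value ≈ 0.051
Since p ≈ 0.051 > α = 0.01, fail to reject H0; the evidence is not statistically significant.

2.0404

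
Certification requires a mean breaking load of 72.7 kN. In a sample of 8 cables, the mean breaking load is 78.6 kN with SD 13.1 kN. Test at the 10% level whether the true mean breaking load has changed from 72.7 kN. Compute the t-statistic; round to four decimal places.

H0: μ = 72.7; H1: μ ≠ 72.7 (one-sample t-test, two-sided).
t = (x̄ − μ₀)/(s/√n) = (78.6 − 72.7)/(13.1/√8) = 1.2739
df = n − 1 = 7
Two-sided p-value ≈ 0.2434
Since p ≈ 0.2434 > α = 0.1, fail to reject H0; the data do not provide sufficient evidence against H0.

1.2739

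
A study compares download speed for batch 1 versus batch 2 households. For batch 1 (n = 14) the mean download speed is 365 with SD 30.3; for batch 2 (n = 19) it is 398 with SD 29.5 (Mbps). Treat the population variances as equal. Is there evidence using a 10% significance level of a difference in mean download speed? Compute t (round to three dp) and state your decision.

Let group 1 = batch 1, group 2 = batch 2. H0: μ_1 = μ_2; H1: μ_1 ≠ μ_2 (two-sample pooled-variance t-test, two-sided).
s_p² = [(14−1)·30.3² + (19−1)·29.5²]/(14+19−2) = 890.312
t = (365 − 398)/√[890.312·(1/14 + 1/19)] = -3.140
df = n₁ + n₂ − 2 = 31
Two-sided p-value ≈ 0.0037
Since p ≈ 0.0037 < α = 0.1, reject H0; the evidence is statistically significant.

t = -3.140; reject H0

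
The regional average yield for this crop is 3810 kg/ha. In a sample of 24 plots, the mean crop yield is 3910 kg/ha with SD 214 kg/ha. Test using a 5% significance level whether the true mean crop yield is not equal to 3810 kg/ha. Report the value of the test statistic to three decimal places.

2.289

H0: μ = 3810; H1: μ ≠ 3810 (one-sample t-test, two-sided).
t = (x̄ − μ₀)/(s/√n) = (3910 − 3810)/(214/√24) = 2.289
df = n − 1 = 23
Two-sided p-value ≈ 0.032
Since p ≈ 0.032 < α = 0.05, reject H0; the evidence is statistically significant.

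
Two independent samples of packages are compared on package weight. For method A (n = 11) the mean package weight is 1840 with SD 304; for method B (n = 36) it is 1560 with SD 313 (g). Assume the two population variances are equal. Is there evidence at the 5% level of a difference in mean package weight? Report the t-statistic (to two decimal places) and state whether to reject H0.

t = 2.61; reject H0

Let group 1 = method A, group 2 = method B. H0: μ_1 = μ_2; H1: μ_1 ≠ μ_2 (two-sample pooled-variance t-test, two-sided).
s_p² = [(11−1)·304² + (36−1)·313²]/(11+36−2) = 96735
t = (1840 − 1560)/√[96735·(1/11 + 1/36)] = 2.61
df = n₁ + n₂ − 2 = 45
Two-sided p-value ≈ 0.012
Since p ≈ 0.012 < α = 0.05, reject H0; the evidence is statistically significant.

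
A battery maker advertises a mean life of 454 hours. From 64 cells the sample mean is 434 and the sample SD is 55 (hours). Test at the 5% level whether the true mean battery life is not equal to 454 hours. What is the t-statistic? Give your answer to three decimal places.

-2.909

H0: μ = 454; H1: μ ≠ 454 (one-sample t-test, two-sided).
t = (x̄ − μ₀)/(s/√n) = (434 − 454)/(55/√64) = -2.909
df = n − 1 = 63
Two-sided p-value ≈ 0.005
Since p ≈ 0.005 < α = 0.05, reject H0; the evidence is statistically significant.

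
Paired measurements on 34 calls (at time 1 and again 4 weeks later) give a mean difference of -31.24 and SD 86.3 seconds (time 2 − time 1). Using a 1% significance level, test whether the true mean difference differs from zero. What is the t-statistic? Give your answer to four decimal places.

H0: μ_d = 0; H1: μ_d ≠ 0 (paired t-test on the differences, two-sided).
t = d̄/(s_d/√n) = -31.24/(86.3/√34) = -2.1108
df = n − 1 = 33
Two-sided p-value ≈ 0.0425
Since p ≈ 0.0425 > α = 0.01, fail to reject H0; the evidence is not statistically significant.

-2.1108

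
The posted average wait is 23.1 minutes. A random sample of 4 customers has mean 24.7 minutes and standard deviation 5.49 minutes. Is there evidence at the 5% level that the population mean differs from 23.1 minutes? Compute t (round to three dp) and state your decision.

H0: μ = 23.1; H1: μ ≠ 23.1 (one-sample t-test, two-sided).
t = (x̄ − μ₀)/(s/√n) = (24.7 − 23.1)/(5.49/√4) = 0.583
df = n − 1 = 3
Two-sided p-value ≈ 0.601
Since p ≈ 0.601 > α = 0.05, fail to reject H0; the data do not provide sufficient evidence against H0.

t = 0.583; fail to reject H0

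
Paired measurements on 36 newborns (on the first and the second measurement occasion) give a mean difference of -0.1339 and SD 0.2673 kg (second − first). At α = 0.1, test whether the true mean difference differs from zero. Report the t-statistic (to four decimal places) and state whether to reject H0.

H0: μ_d = 0; H1: μ_d ≠ 0 (paired t-test on the differences, two-sided).
t = d̄/(s_d/√n) = -0.1339/(0.2673/√36) = -3.0056
df = n − 1 = 35
Two-sided p-value ≈ 0.005
Since p ≈ 0.005 < α = 0.1, reject H0; the data support H1.

t = -3.0056; reject H0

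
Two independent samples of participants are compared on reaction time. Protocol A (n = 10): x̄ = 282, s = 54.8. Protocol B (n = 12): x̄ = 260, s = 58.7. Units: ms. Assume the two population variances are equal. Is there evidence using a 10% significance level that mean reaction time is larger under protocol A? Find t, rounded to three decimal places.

Let group 1 = protocol A, group 2 = protocol B. H0: μ_1 = μ_2; H1: μ_1 > μ_2 (two-sample pooled-variance t-test, right-tailed).
s_p² = [(10−1)·54.8² + (12−1)·58.7²]/(10+12−2) = 3246.5
t = (282 − 260)/√[3246.5·(1/10 + 1/12)] = 0.902
df = n₁ + n₂ − 2 = 20
p-value = P(T ≥ 0.902) ≈ 0.189
Since p ≈ 0.189 > α = 0.1, fail to reject H0; the data do not provide sufficient evidence against H0.

0.902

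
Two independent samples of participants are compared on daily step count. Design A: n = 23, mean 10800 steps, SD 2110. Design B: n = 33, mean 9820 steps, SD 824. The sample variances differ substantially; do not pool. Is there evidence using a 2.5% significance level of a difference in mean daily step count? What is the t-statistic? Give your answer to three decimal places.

Let group 1 = design A, group 2 = design B. H0: μ_1 = μ_2; H1: μ_1 ≠ μ_2 (Welch's two-sample t-test, two-sided).
t = (x̄_1 − x̄_2)/√(s_1²/n_1 + s_2²/n_2) = (10800 − 9820)/√(2110²/23 + 824²/33) = 2.118
Welch–Satterthwaite df ≈ 26.72
Two-sided p-value ≈ 0.044
Since p ≈ 0.044 > α = 0.025, fail to reject H0; the data do not provide sufficient evidence against H0.

2.118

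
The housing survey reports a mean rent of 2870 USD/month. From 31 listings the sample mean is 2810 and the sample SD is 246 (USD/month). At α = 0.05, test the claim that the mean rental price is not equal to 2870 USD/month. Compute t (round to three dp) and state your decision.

t = -1.358; fail to reject H0

H0: μ = 2870; H1: μ ≠ 2870 (one-sample t-test, two-sided).
t = (x̄ − μ₀)/(s/√n) = (2810 − 2870)/(246/√31) = -1.358
df = n − 1 = 30
Two-sided p-value ≈ 0.1846
Since p ≈ 0.1846 > α = 0.05, fail to reject H0; the data do not provide sufficient evidence against H0.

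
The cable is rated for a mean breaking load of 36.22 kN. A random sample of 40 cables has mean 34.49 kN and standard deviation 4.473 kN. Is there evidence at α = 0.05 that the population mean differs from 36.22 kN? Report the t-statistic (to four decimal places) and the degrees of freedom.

H0: μ = 36.22; H1: μ ≠ 36.22 (one-sample t-test, two-sided).
t = (x̄ − μ₀)/(s/√n) = (34.49 − 36.22)/(4.473/√40) = -2.4461
df = n − 1 = 39
Two-sided p-value ≈ 0.0191
Since p ≈ 0.0191 < α = 0.05, reject H0; the data support H1.

t = -2.4461, df = 39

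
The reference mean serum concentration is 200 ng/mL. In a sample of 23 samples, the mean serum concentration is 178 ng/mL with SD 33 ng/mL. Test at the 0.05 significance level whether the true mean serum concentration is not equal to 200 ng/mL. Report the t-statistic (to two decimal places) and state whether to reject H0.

t = -3.20; reject H0

H0: μ = 200; H1: μ ≠ 200 (one-sample t-test, two-sided).
t = (x̄ − μ₀)/(s/√n) = (178 − 200)/(33/√23) = -3.20
df = n − 1 = 22
Two-sided p-value ≈ 0.0042
Since p ≈ 0.0042 < α = 0.05, reject H0; the data support H1.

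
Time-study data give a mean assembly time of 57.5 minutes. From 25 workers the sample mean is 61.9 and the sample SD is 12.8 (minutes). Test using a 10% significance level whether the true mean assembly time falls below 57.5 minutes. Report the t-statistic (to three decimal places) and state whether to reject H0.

H0: μ = 57.5; H1: μ < 57.5 (one-sample t-test, left-tailed).
t = (x̄ − μ₀)/(s/√n) = (61.9 − 57.5)/(12.8/√25) = 1.719
df = n − 1 = 24
p-value = P(T ≤ 1.719) ≈ 0.9507
Since p ≈ 0.9507 > α = 0.1, fail to reject H0; the evidence is not statistically significant.

t = 1.719; fail to reject H0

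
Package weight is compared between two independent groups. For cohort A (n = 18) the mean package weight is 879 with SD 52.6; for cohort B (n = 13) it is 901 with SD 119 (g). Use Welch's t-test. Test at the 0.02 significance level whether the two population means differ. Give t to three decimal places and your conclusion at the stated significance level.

t = -0.624; fail to reject H0

Let group 1 = cohort A, group 2 = cohort B. H0: μ_1 = μ_2; H1: μ_1 ≠ μ_2 (Welch's two-sample t-test, two-sided).
t = (x̄_1 − x̄_2)/√(s_1²/n_1 + s_2²/n_2) = (879 − 901)/√(52.6²/18 + 119²/13) = -0.624
Welch–Satterthwaite df ≈ 15.41
Two-sided p-value ≈ 0.542
Since p ≈ 0.542 > α = 0.02, fail to reject H0; the data do not provide sufficient evidence against H0.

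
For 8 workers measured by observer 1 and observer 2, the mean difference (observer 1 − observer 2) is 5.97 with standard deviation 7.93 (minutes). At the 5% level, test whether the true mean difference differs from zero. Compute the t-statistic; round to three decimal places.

2.129

H0: μ_d = 0; H1: μ_d ≠ 0 (paired t-test on the differences, two-sided).
t = d̄/(s_d/√n) = 5.97/(7.93/√8) = 2.129
df = n − 1 = 7
Two-sided p-value ≈ 0.0707
Since p ≈ 0.0707 > α = 0.05, fail to reject H0; the evidence is not statistically significant.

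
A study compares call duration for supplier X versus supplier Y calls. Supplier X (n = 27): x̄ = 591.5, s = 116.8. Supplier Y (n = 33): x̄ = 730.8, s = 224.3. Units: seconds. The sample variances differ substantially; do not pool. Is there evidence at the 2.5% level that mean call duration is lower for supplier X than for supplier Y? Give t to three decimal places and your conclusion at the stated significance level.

t = -3.092; reject H0

Let group 1 = supplier X, group 2 = supplier Y. H0: μ_1 = μ_2; H1: μ_1 < μ_2 (Welch's two-sample t-test, left-tailed).
t = (x̄_1 − x̄_2)/√(s_1²/n_1 + s_2²/n_2) = (591.5 − 730.8)/√(116.8²/27 + 224.3²/33) = -3.092
Welch–Satterthwaite df ≈ 49.97
p-value = P(T ≤ -3.092) ≈ 0.002
Since p ≈ 0.002 < α = 0.025, reject H0; the data support H1.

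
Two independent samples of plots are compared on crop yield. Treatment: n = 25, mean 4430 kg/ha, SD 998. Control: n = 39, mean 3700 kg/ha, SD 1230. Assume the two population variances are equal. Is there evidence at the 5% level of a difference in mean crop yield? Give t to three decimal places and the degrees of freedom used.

t = 2.487, df = 62

Let group 1 = treatment, group 2 = control. H0: μ_1 = μ_2; H1: μ_1 ≠ μ_2 (two-sample pooled-variance t-test, two-sided).
s_p² = [(25−1)·998² + (39−1)·1230²]/(25+39−2) = 1312810
t = (4430 − 3700)/√[1312810·(1/25 + 1/39)] = 2.487
df = n₁ + n₂ − 2 = 62
Two-sided p-value ≈ 0.016
Since p ≈ 0.016 < α = 0.05, reject H0; the data support H1.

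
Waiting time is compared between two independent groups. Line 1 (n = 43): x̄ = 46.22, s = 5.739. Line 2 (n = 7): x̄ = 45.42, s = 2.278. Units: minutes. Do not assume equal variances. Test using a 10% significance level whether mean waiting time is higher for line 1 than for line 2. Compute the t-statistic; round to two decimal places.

0.65

Let group 1 = line 1, group 2 = line 2. H0: μ_1 = μ_2; H1: μ_1 > μ_2 (Welch's two-sample t-test, right-tailed).
t = (x̄_1 − x̄_2)/√(s_1²/n_1 + s_2²/n_2) = (46.22 − 45.42)/√(5.739²/43 + 2.278²/7) = 0.65
Welch–Satterthwaite df ≈ 21.52
p-value = P(T ≥ 0.65) ≈ 0.2608
Since p ≈ 0.2608 > α = 0.1, fail to reject H0; the data do not provide sufficient evidence against H0.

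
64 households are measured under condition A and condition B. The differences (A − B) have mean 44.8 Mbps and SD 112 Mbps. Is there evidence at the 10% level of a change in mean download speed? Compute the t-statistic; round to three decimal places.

3.200

H0: μ_d = 0; H1: μ_d ≠ 0 (paired t-test on the differences, two-sided).
t = d̄/(s_d/√n) = 44.8/(112/√64) = 3.200
df = n − 1 = 63
Two-sided p-value ≈ 0.002
Since p ≈ 0.002 < α = 0.1, reject H0; the evidence is statistically significant.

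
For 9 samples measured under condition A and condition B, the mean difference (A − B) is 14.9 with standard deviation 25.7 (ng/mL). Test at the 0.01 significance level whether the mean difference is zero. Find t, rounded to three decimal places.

1.739

H0: μ_d = 0; H1: μ_d ≠ 0 (paired t-test on the differences, two-sided).
t = d̄/(s_d/√n) = 14.9/(25.7/√9) = 1.739
df = n − 1 = 8
Two-sided p-value ≈ 0.120
Since p ≈ 0.120 > α = 0.01, fail to reject H0; the evidence is not statistically significant.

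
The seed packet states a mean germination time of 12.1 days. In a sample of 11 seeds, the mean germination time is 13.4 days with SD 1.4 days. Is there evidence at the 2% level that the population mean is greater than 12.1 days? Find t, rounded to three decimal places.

H0: μ = 12.1; H1: μ > 12.1 (one-sample t-test, right-tailed).
t = (x̄ − μ₀)/(s/√n) = (13.4 − 12.1)/(1.4/√11) = 3.080
df = n − 1 = 10
p-value = P(T ≥ 3.080) ≈ 0.006
Since p ≈ 0.006 < α = 0.02, reject H0; the evidence is statistically significant.

3.080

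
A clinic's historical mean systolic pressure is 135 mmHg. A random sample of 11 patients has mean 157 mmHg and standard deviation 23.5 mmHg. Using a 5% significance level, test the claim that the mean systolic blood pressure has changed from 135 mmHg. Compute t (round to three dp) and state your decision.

t = 3.105; reject H0

H0: μ = 135; H1: μ ≠ 135 (one-sample t-test, two-sided).
t = (x̄ − μ₀)/(s/√n) = (157 − 135)/(23.5/√11) = 3.105
df = n − 1 = 10
Two-sided p-value ≈ 0.0112
Since p ≈ 0.0112 < α = 0.05, reject H0; the data support H1.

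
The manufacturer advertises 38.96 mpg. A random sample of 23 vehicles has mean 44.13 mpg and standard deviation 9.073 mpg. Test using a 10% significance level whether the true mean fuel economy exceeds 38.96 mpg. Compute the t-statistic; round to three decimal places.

H0: μ = 38.96; H1: μ > 38.96 (one-sample t-test, right-tailed).
t = (x̄ − μ₀)/(s/√n) = (44.13 − 38.96)/(9.073/√23) = 2.733
df = n − 1 = 22
p-value = P(T ≥ 2.733) ≈ 0.0061
Since p ≈ 0.0061 < α = 0.1, reject H0; the data support H1.

2.733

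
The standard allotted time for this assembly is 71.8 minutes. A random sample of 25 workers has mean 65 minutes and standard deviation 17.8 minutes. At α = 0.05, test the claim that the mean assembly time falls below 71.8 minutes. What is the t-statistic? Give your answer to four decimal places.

H0: μ = 71.8; H1: μ < 71.8 (one-sample t-test, left-tailed).
t = (x̄ − μ₀)/(s/√n) = (65 − 71.8)/(17.8/√25) = -1.9101
df = n − 1 = 24
p-value = P(T ≤ -1.9101) ≈ 0.0341
Since p ≈ 0.0341 < α = 0.05, reject H0; the evidence is statistically significant.

-1.9101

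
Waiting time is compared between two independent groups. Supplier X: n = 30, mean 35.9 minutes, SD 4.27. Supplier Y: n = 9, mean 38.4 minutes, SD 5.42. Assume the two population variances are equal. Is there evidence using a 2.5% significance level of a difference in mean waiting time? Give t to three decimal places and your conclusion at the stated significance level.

Let group 1 = supplier X, group 2 = supplier Y. H0: μ_1 = μ_2; H1: μ_1 ≠ μ_2 (two-sample pooled-variance t-test, two-sided).
s_p² = [(30−1)·4.27² + (9−1)·5.42²]/(30+9−2) = 20.6423
t = (35.9 − 38.4)/√[20.6423·(1/30 + 1/9)] = -1.448
df = n₁ + n₂ − 2 = 37
Two-sided p-value ≈ 0.1561
Since p ≈ 0.1561 > α = 0.025, fail to reject H0; the evidence is not statistically significant.

t = -1.448; fail to reject H0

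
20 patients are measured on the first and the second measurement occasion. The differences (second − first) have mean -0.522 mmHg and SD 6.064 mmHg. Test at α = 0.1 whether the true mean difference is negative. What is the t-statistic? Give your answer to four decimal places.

-0.3850

H0: μ_d = 0; H1: μ_d < 0 (paired t-test on the differences, left-tailed).
t = d̄/(s_d/√n) = -0.522/(6.064/√20) = -0.3850
df = n − 1 = 19
p-value = P(T ≤ -0.3850) ≈ 0.352
Since p ≈ 0.352 > α = 0.1, fail to reject H0; the data do not provide sufficient evidence against H0.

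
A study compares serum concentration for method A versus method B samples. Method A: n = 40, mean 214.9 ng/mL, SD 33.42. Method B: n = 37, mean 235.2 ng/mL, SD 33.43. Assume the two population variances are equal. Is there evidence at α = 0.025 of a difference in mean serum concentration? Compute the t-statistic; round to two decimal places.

Let group 1 = method A, group 2 = method B. H0: μ_1 = μ_2; H1: μ_1 ≠ μ_2 (two-sample pooled-variance t-test, two-sided).
s_p² = [(40−1)·33.42² + (37−1)·33.43²]/(40+37−2) = 1117.22
t = (214.9 − 235.2)/√[1117.22·(1/40 + 1/37)] = -2.66
df = n₁ + n₂ − 2 = 75
Two-sided p-value ≈ 0.009
Since p ≈ 0.009 < α = 0.025, reject H0; the evidence is statistically significant.

-2.66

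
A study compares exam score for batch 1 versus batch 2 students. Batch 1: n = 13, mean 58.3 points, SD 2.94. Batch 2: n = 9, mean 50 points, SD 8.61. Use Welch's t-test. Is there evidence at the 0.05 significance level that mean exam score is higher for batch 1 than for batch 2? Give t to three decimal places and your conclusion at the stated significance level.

Let group 1 = batch 1, group 2 = batch 2. H0: μ_1 = μ_2; H1: μ_1 > μ_2 (Welch's two-sample t-test, right-tailed).
t = (x̄_1 − x̄_2)/√(s_1²/n_1 + s_2²/n_2) = (58.3 − 50)/√(2.94²/13 + 8.61²/9) = 2.782
Welch–Satterthwaite df ≈ 9.30
p-value = P(T ≥ 2.782) ≈ 0.0103
Since p ≈ 0.0103 < α = 0.05, reject H0; the evidence is statistically significant.

t = 2.782; reject H0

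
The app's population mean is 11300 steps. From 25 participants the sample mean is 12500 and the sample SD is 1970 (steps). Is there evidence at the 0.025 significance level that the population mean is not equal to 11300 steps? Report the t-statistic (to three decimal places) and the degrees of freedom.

H0: μ = 11300; H1: μ ≠ 11300 (one-sample t-test, two-sided).
t = (x̄ − μ₀)/(s/√n) = (12500 − 11300)/(1970/√25) = 3.046
df = n − 1 = 24
Two-sided p-value ≈ 0.006
Since p ≈ 0.006 < α = 0.025, reject H0; the data support H1.

t = 3.046, df = 24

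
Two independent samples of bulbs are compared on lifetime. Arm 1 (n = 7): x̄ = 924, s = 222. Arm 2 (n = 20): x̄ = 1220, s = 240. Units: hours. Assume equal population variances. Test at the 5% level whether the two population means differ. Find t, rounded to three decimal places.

Let group 1 = arm 1, group 2 = arm 2. H0: μ_1 = μ_2; H1: μ_1 ≠ μ_2 (two-sample pooled-variance t-test, two-sided).
s_p² = [(7−1)·222² + (20−1)·240²]/(7+20−2) = 55604.2
t = (924 − 1220)/√[55604.2·(1/7 + 1/20)] = -2.858
df = n₁ + n₂ − 2 = 25
Two-sided p-value ≈ 0.008
Since p ≈ 0.008 < α = 0.05, reject H0; the data support H1.

-2.858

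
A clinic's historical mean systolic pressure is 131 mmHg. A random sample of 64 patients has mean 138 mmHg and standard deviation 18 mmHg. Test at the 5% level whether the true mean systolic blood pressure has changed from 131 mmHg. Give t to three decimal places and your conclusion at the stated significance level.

t = 3.111; reject H0

H0: μ = 131; H1: μ ≠ 131 (one-sample t-test, two-sided).
t = (x̄ − μ₀)/(s/√n) = (138 − 131)/(18/√64) = 3.111
df = n − 1 = 63
Two-sided p-value ≈ 0.0028
Since p ≈ 0.0028 < α = 0.05, reject H0; the evidence is statistically significant.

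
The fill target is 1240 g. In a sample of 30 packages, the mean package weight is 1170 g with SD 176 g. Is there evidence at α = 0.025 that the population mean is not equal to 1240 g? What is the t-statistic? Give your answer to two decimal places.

-2.18

H0: μ = 1240; H1: μ ≠ 1240 (one-sample t-test, two-sided).
t = (x̄ − μ₀)/(s/√n) = (1170 − 1240)/(176/√30) = -2.18
df = n − 1 = 29
Two-sided p-value ≈ 0.0376
Since p ≈ 0.0376 > α = 0.025, fail to reject H0; the data do not provide sufficient evidence against H0.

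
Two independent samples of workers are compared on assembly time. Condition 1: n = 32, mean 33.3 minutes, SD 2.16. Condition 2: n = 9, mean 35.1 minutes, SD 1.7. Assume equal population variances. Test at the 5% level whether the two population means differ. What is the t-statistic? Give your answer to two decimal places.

-2.30

Let group 1 = condition 1, group 2 = condition 2. H0: μ_1 = μ_2; H1: μ_1 ≠ μ_2 (two-sample pooled-variance t-test, two-sided).
s_p² = [(32−1)·2.16² + (9−1)·1.7²]/(32+9−2) = 4.30137
t = (33.3 − 35.1)/√[4.30137·(1/32 + 1/9)] = -2.30
df = n₁ + n₂ − 2 = 39
Two-sided p-value ≈ 0.0269
Since p ≈ 0.0269 < α = 0.05, reject H0; the data support H1.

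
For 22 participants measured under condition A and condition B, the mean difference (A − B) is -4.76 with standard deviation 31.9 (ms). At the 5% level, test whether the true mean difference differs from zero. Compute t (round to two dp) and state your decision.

t = -0.70; fail to reject H0

H0: μ_d = 0; H1: μ_d ≠ 0 (paired t-test on the differences, two-sided).
t = d̄/(s_d/√n) = -4.76/(31.9/√22) = -0.70
df = n − 1 = 21
Two-sided p-value ≈ 0.4917
Since p ≈ 0.4917 > α = 0.05, fail to reject H0; the evidence is not statistically significant.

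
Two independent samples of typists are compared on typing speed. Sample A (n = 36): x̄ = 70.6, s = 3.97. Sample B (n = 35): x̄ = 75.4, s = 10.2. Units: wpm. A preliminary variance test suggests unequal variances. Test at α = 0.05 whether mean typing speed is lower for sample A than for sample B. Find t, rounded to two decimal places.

Let group 1 = sample A, group 2 = sample B. H0: μ_1 = μ_2; H1: μ_1 < μ_2 (Welch's two-sample t-test, left-tailed).
t = (x̄_1 − x̄_2)/√(s_1²/n_1 + s_2²/n_2) = (70.6 − 75.4)/√(3.97²/36 + 10.2²/35) = -2.60
Welch–Satterthwaite df ≈ 43.83
p-value = P(T ≤ -2.60) ≈ 0.006
Since p ≈ 0.006 < α = 0.05, reject H0; the data support H1.

-2.60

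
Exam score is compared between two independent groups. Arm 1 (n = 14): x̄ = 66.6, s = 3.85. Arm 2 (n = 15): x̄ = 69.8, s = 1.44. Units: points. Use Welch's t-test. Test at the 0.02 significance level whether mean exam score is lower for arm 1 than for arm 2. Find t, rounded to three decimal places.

-2.925

Let group 1 = arm 1, group 2 = arm 2. H0: μ_1 = μ_2; H1: μ_1 < μ_2 (Welch's two-sample t-test, left-tailed).
t = (x̄_1 − x̄_2)/√(s_1²/n_1 + s_2²/n_2) = (66.6 − 69.8)/√(3.85²/14 + 1.44²/15) = -2.925
Welch–Satterthwaite df ≈ 16.36
p-value = P(T ≤ -2.925) ≈ 0.0049
Since p ≈ 0.0049 < α = 0.02, reject H0; the data support H1.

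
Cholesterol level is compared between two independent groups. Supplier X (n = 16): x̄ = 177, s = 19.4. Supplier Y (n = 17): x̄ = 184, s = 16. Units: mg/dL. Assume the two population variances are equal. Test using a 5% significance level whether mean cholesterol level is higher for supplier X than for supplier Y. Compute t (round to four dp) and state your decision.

Let group 1 = supplier X, group 2 = supplier Y. H0: μ_1 = μ_2; H1: μ_1 > μ_2 (two-sample pooled-variance t-test, right-tailed).
s_p² = [(16−1)·19.4² + (17−1)·16²]/(16+17−2) = 314.239
t = (177 − 184)/√[314.239·(1/16 + 1/17)] = -1.1337
df = n₁ + n₂ − 2 = 31
p-value = P(T ≥ -1.1337) ≈ 0.8672
Since p ≈ 0.8672 > α = 0.05, fail to reject H0; the data do not provide sufficient evidence against H0.

t = -1.1337; fail to reject H0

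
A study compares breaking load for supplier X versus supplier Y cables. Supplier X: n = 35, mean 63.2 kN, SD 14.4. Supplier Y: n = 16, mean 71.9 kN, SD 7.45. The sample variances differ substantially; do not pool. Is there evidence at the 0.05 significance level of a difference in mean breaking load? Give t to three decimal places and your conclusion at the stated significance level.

Let group 1 = supplier X, group 2 = supplier Y. H0: μ_1 = μ_2; H1: μ_1 ≠ μ_2 (Welch's two-sample t-test, two-sided).
t = (x̄_1 − x̄_2)/√(s_1²/n_1 + s_2²/n_2) = (63.2 − 71.9)/√(14.4²/35 + 7.45²/16) = -2.839
Welch–Satterthwaite df ≈ 48.10
Two-sided p-value ≈ 0.0066
Since p ≈ 0.0066 < α = 0.05, reject H0; the data support H1.

t = -2.839; reject H0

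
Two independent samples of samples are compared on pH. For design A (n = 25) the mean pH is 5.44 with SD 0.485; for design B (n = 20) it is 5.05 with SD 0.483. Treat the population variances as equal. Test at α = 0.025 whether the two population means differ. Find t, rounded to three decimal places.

Let group 1 = design A, group 2 = design B. H0: μ_1 = μ_2; H1: μ_1 ≠ μ_2 (two-sample pooled-variance t-test, two-sided).
s_p² = [(25−1)·0.485² + (20−1)·0.483²]/(25+20−2) = 0.23437
t = (5.44 − 5.05)/√[0.23437·(1/25 + 1/20)] = 2.685
df = n₁ + n₂ − 2 = 43
Two-sided p-value ≈ 0.010
Since p ≈ 0.010 < α = 0.025, reject H0; the data support H1.

2.685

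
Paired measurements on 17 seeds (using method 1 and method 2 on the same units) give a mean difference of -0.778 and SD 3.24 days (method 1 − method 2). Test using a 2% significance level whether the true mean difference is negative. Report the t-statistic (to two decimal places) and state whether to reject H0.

t = -0.99; fail to reject H0

H0: μ_d = 0; H1: μ_d < 0 (paired t-test on the differences, left-tailed).
t = d̄/(s_d/√n) = -0.778/(3.24/√17) = -0.99
df = n − 1 = 16
p-value = P(T ≤ -0.99) ≈ 0.168
Since p ≈ 0.168 > α = 0.02, fail to reject H0; the evidence is not statistically significant.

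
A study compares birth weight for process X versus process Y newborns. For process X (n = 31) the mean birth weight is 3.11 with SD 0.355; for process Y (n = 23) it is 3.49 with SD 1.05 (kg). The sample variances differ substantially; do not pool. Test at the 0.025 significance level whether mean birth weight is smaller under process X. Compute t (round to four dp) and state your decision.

Let group 1 = process X, group 2 = process Y. H0: μ_1 = μ_2; H1: μ_1 < μ_2 (Welch's two-sample t-test, left-tailed).
t = (x̄_1 − x̄_2)/√(s_1²/n_1 + s_2²/n_2) = (3.11 − 3.49)/√(0.355²/31 + 1.05²/23) = -1.6664
Welch–Satterthwaite df ≈ 25.75
p-value = P(T ≤ -1.6664) ≈ 0.054
Since p ≈ 0.054 > α = 0.025, fail to reject H0; the evidence is not statistically significant.

t = -1.6664; fail to reject H0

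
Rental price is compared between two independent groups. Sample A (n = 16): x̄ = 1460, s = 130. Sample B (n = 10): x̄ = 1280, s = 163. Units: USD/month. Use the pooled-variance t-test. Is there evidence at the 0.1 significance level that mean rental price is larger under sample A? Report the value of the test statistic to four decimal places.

3.1167

Let group 1 = sample A, group 2 = sample B. H0: μ_1 = μ_2; H1: μ_1 > μ_2 (two-sample pooled-variance t-test, right-tailed).
s_p² = [(16−1)·130² + (10−1)·163²]/(16+10−2) = 20525.9
t = (1460 − 1280)/√[20525.9·(1/16 + 1/10)] = 3.1167
df = n₁ + n₂ − 2 = 24
p-value = P(T ≥ 3.1167) ≈ 0.0023
Since p ≈ 0.0023 < α = 0.1, reject H0; the evidence is statistically significant.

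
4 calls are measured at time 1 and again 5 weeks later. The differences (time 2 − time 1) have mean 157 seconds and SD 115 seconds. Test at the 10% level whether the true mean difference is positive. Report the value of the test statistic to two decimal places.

2.73

H0: μ_d = 0; H1: μ_d > 0 (paired t-test on the differences, right-tailed).
t = d̄/(s_d/√n) = 157/(115/√4) = 2.73
df = n − 1 = 3
p-value = P(T ≥ 2.73) ≈ 0.036
Since p ≈ 0.036 < α = 0.1, reject H0; the data support H1.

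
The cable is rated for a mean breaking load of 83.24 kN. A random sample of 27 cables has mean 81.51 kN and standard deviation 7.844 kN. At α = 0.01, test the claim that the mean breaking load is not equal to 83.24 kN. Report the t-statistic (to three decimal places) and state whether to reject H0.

t = -1.146; fail to reject H0

H0: μ = 83.24; H1: μ ≠ 83.24 (one-sample t-test, two-sided).
t = (x̄ − μ₀)/(s/√n) = (81.51 − 83.24)/(7.844/√27) = -1.146
df = n − 1 = 26
Two-sided p-value ≈ 0.2622
Since p ≈ 0.2622 > α = 0.01, fail to reject H0; the data do not provide sufficient evidence against H0.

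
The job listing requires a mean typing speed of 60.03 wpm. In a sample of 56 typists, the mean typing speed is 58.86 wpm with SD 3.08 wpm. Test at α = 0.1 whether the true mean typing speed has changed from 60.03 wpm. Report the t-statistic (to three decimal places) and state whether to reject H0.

H0: μ = 60.03; H1: μ ≠ 60.03 (one-sample t-test, two-sided).
t = (x̄ − μ₀)/(s/√n) = (58.86 − 60.03)/(3.08/√56) = -2.843
df = n − 1 = 55
Two-sided p-value ≈ 0.0063
Since p ≈ 0.0063 < α = 0.1, reject H0; the evidence is statistically significant.

t = -2.843; reject H0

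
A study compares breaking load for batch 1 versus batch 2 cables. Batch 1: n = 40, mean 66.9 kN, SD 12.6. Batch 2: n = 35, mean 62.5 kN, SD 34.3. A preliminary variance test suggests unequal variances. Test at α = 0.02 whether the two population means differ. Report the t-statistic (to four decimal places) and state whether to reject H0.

Let group 1 = batch 1, group 2 = batch 2. H0: μ_1 = μ_2; H1: μ_1 ≠ μ_2 (Welch's two-sample t-test, two-sided).
t = (x̄_1 − x̄_2)/√(s_1²/n_1 + s_2²/n_2) = (66.9 − 62.5)/√(12.6²/40 + 34.3²/35) = 0.7177
Welch–Satterthwaite df ≈ 41.99
Two-sided p-value ≈ 0.477
Since p ≈ 0.477 > α = 0.02, fail to reject H0; the evidence is not statistically significant.

t = 0.7177; fail to reject H0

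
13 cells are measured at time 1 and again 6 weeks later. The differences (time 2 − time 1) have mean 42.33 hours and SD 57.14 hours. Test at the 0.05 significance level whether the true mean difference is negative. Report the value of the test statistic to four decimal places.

2.6710

H0: μ_d = 0; H1: μ_d < 0 (paired t-test on the differences, left-tailed).
t = d̄/(s_d/√n) = 42.33/(57.14/√13) = 2.6710
df = n − 1 = 12
p-value = P(T ≤ 2.6710) ≈ 0.9898
Since p ≈ 0.9898 > α = 0.05, fail to reject H0; the evidence is not statistically significant.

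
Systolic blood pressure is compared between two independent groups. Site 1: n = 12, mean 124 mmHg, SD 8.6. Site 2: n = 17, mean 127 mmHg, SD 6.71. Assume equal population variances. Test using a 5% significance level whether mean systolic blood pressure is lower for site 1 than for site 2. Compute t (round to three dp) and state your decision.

t = -1.056; fail to reject H0

Let group 1 = site 1, group 2 = site 2. H0: μ_1 = μ_2; H1: μ_1 < μ_2 (two-sample pooled-variance t-test, left-tailed).
s_p² = [(12−1)·8.6² + (17−1)·6.71²]/(12+17−2) = 56.8128
t = (124 − 127)/√[56.8128·(1/12 + 1/17)] = -1.056
df = n₁ + n₂ − 2 = 27
p-value = P(T ≤ -1.056) ≈ 0.150
Since p ≈ 0.150 > α = 0.05, fail to reject H0; the data do not provide sufficient evidence against H0.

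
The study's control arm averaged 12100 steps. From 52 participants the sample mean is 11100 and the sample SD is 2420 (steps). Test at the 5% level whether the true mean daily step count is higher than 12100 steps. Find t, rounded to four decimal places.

-2.9798

H0: μ = 12100; H1: μ > 12100 (one-sample t-test, right-tailed).
t = (x̄ − μ₀)/(s/√n) = (11100 − 12100)/(2420/√52) = -2.9798
df = n − 1 = 51
p-value = P(T ≥ -2.9798) ≈ 0.9978
Since p ≈ 0.9978 > α = 0.05, fail to reject H0; the evidence is not statistically significant.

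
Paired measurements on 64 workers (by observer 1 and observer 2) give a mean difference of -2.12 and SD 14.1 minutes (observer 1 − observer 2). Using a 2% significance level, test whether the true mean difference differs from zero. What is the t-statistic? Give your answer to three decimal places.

H0: μ_d = 0; H1: μ_d ≠ 0 (paired t-test on the differences, two-sided).
t = d̄/(s_d/√n) = -2.12/(14.1/√64) = -1.203
df = n − 1 = 63
Two-sided p-value ≈ 0.2335
Since p ≈ 0.2335 > α = 0.02, fail to reject H0; the evidence is not statistically significant.

-1.203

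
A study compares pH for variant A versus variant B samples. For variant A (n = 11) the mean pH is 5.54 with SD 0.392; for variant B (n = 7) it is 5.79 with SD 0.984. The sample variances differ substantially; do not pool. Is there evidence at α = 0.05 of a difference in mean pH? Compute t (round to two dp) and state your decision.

Let group 1 = variant A, group 2 = variant B. H0: μ_1 = μ_2; H1: μ_1 ≠ μ_2 (Welch's two-sample t-test, two-sided).
t = (x̄_1 − x̄_2)/√(s_1²/n_1 + s_2²/n_2) = (5.54 − 5.79)/√(0.392²/11 + 0.984²/7) = -0.64
Welch–Satterthwaite df ≈ 7.23
Two-sided p-value ≈ 0.542
Since p ≈ 0.542 > α = 0.05, fail to reject H0; the data do not provide sufficient evidence against H0.

t = -0.64; fail to reject H0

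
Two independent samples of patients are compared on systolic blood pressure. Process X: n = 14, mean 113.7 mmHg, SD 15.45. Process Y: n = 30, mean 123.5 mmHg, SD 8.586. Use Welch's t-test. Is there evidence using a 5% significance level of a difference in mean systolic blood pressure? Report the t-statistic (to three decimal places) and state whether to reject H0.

Let group 1 = process X, group 2 = process Y. H0: μ_1 = μ_2; H1: μ_1 ≠ μ_2 (Welch's two-sample t-test, two-sided).
t = (x̄_1 − x̄_2)/√(s_1²/n_1 + s_2²/n_2) = (113.7 − 123.5)/√(15.45²/14 + 8.586²/30) = -2.219
Welch–Satterthwaite df ≈ 16.86
Two-sided p-value ≈ 0.041
Since p ≈ 0.041 < α = 0.05, reject H0; the evidence is statistically significant.

t = -2.219; reject H0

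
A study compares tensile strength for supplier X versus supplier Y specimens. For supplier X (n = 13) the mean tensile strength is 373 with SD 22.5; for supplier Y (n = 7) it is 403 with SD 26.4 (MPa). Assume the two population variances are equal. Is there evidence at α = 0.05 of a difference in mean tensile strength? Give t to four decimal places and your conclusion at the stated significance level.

t = -2.6808; reject H0

Let group 1 = supplier X, group 2 = supplier Y. H0: μ_1 = μ_2; H1: μ_1 ≠ μ_2 (two-sample pooled-variance t-test, two-sided).
s_p² = [(13−1)·22.5² + (7−1)·26.4²]/(13+7−2) = 569.82
t = (373 − 403)/√[569.82·(1/13 + 1/7)] = -2.6808
df = n₁ + n₂ − 2 = 18
Two-sided p-value ≈ 0.015
Since p ≈ 0.015 < α = 0.05, reject H0; the data support H1.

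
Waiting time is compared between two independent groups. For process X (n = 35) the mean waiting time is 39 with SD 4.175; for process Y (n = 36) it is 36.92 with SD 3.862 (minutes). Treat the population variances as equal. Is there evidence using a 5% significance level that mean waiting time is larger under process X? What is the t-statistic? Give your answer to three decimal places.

2.180

Let group 1 = process X, group 2 = process Y. H0: μ_1 = μ_2; H1: μ_1 > μ_2 (two-sample pooled-variance t-test, right-tailed).
s_p² = [(35−1)·4.175² + (36−1)·3.862²]/(35+36−2) = 16.1546
t = (39 − 36.92)/√[16.1546·(1/35 + 1/36)] = 2.180
df = n₁ + n₂ − 2 = 69
p-value = P(T ≥ 2.180) ≈ 0.016
Since p ≈ 0.016 < α = 0.05, reject H0; the data support H1.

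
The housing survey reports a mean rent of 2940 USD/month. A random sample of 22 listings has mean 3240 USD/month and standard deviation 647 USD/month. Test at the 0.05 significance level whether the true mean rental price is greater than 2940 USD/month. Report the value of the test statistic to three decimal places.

2.175

H0: μ = 2940; H1: μ > 2940 (one-sample t-test, right-tailed).
t = (x̄ − μ₀)/(s/√n) = (3240 − 2940)/(647/√22) = 2.175
df = n − 1 = 21
p-value = P(T ≥ 2.175) ≈ 0.0206
Since p ≈ 0.0206 < α = 0.05, reject H0; the data support H1.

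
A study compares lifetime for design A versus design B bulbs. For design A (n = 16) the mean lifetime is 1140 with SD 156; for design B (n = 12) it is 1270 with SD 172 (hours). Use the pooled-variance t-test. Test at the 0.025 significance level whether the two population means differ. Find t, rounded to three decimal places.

-2.089

Let group 1 = design A, group 2 = design B. H0: μ_1 = μ_2; H1: μ_1 ≠ μ_2 (two-sample pooled-variance t-test, two-sided).
s_p² = [(16−1)·156² + (12−1)·172²]/(16+12−2) = 26556.3
t = (1140 − 1270)/√[26556.3·(1/16 + 1/12)] = -2.089
df = n₁ + n₂ − 2 = 26
Two-sided p-value ≈ 0.047
Since p ≈ 0.047 > α = 0.025, fail to reject H0; the data do not provide sufficient evidence against H0.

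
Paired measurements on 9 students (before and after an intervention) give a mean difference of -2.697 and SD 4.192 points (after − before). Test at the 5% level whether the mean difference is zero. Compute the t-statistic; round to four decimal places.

H0: μ_d = 0; H1: μ_d ≠ 0 (paired t-test on the differences, two-sided).
t = d̄/(s_d/√n) = -2.697/(4.192/√9) = -1.9301
df = n − 1 = 8
Two-sided p-value ≈ 0.090
Since p ≈ 0.090 > α = 0.05, fail to reject H0; the data do not provide sufficient evidence against H0.

-1.9301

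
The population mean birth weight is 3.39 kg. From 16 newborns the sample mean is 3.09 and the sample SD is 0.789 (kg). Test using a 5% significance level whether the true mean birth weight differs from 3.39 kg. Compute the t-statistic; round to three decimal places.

H0: μ = 3.39; H1: μ ≠ 3.39 (one-sample t-test, two-sided).
t = (x̄ − μ₀)/(s/√n) = (3.09 − 3.39)/(0.789/√16) = -1.521
df = n − 1 = 15
Two-sided p-value ≈ 0.149
Since p ≈ 0.149 > α = 0.05, fail to reject H0; the data do not provide sufficient evidence against H0.

-1.521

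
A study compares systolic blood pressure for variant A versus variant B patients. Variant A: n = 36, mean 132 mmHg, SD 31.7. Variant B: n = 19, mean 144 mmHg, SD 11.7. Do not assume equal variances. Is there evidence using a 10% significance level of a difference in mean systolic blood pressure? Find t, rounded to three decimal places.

Let group 1 = variant A, group 2 = variant B. H0: μ_1 = μ_2; H1: μ_1 ≠ μ_2 (Welch's two-sample t-test, two-sided).
t = (x̄_1 − x̄_2)/√(s_1²/n_1 + s_2²/n_2) = (132 − 144)/√(31.7²/36 + 11.7²/19) = -2.025
Welch–Satterthwaite df ≈ 49.05
Two-sided p-value ≈ 0.0483
Since p ≈ 0.0483 < α = 0.1, reject H0; the data support H1.

-2.025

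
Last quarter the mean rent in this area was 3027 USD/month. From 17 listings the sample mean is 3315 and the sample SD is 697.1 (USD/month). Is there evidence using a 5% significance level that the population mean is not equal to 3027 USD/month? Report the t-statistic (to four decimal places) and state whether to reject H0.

H0: μ = 3027; H1: μ ≠ 3027 (one-sample t-test, two-sided).
t = (x̄ − μ₀)/(s/√n) = (3315 − 3027)/(697.1/√17) = 1.7034
df = n − 1 = 16
Two-sided p-value ≈ 0.108
Since p ≈ 0.108 > α = 0.05, fail to reject H0; the evidence is not statistically significant.

t = 1.7034; fail to reject H0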